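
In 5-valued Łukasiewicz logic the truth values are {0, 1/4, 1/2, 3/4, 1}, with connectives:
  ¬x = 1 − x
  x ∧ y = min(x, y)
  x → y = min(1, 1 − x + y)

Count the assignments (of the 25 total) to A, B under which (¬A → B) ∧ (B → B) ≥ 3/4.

value 1: 15 assignments (counts)
value 3/4: 4 assignments (counts)
value 1/2: 3 assignments
value 1/4: 2 assignments
value 0: 1 assignment
So 19 of the 25 assignments meet the threshold.

19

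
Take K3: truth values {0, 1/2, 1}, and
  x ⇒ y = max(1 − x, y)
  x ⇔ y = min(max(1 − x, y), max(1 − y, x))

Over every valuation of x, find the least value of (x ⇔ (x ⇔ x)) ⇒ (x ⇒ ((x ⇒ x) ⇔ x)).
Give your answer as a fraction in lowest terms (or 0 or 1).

Take x = 1/2:
x ⇔ x = 1/2 ⇔ 1/2 = 1/2
x ⇔ (x ⇔ x) = 1/2 ⇔ 1/2 = 1/2
x ⇒ x = 1/2 ⇒ 1/2 = 1/2
(x ⇒ x) ⇔ x = 1/2 ⇔ 1/2 = 1/2
x ⇒ ((x ⇒ x) ⇔ x) = 1/2 ⇒ 1/2 = 1/2
(x ⇔ (x ⇔ x)) ⇒ (x ⇒ ((x ⇒ x) ⇔ x)) = 1/2 ⇒ 1/2 = 1/2
No assignment yields a value below 1/2, so this is the minimum.

1/2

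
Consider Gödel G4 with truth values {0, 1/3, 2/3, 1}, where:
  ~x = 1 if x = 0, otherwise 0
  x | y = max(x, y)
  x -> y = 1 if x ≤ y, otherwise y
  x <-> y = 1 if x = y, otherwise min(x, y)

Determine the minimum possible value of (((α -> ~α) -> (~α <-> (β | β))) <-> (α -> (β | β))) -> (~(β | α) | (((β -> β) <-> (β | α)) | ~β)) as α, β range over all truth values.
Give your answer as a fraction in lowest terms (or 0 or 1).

Take α = 1/3, β = 1/3:
~α = ~1/3 = 0
α -> ~α = 1/3 -> 0 = 0
~α = ~1/3 = 0
β | β = 1/3 | 1/3 = 1/3
~α <-> (β | β) = 0 <-> 1/3 = 0
(α -> ~α) -> (~α <-> (β | β)) = 0 -> 0 = 1
β | β = 1/3 | 1/3 = 1/3
α -> (β | β) = 1/3 -> 1/3 = 1
((α -> ~α) -> (~α <-> (β | β))) <-> (α -> (β | β)) = 1 <-> 1 = 1
β | α = 1/3 | 1/3 = 1/3
~(β | α) = ~1/3 = 0
β -> β = 1/3 -> 1/3 = 1
β | α = 1/3 | 1/3 = 1/3
(β -> β) <-> (β | α) = 1 <-> 1/3 = 1/3
~β = ~1/3 = 0
((β -> β) <-> (β | α)) | ~β = 1/3 | 0 = 1/3
~(β | α) | (((β -> β) <-> (β | α)) | ~β) = 0 | 1/3 = 1/3
(((α -> ~α) -> (~α <-> (β | β))) <-> (α -> (β | β))) -> (~(β | α) | (((β -> β) <-> (β | α)) | ~β)) = 1 -> 1/3 = 1/3
No assignment yields a value below 1/3, so this is the minimum.

1/3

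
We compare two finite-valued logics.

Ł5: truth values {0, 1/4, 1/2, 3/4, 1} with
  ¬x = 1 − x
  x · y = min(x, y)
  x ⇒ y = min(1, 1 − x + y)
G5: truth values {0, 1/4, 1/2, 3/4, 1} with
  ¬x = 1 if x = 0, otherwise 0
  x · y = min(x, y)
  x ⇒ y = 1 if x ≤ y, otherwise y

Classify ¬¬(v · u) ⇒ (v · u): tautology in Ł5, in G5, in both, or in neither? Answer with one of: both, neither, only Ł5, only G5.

only Ł5

In Ł5: every assignment gives 1 — tautology.
In G5: at u = 1/4, v = 1/4 the value is 1/4 — not a tautology.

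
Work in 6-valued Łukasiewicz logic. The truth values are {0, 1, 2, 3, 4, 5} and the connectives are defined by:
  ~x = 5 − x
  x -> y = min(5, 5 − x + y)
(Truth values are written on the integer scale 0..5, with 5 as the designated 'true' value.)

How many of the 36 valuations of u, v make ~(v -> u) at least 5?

1

value 5: 1 assignment (counts)
value 4: 2 assignments
value 3: 3 assignments
value 2: 4 assignments
value 1: 5 assignments
value 0: 21 assignments
So 1 of the 36 assignments meets the threshold.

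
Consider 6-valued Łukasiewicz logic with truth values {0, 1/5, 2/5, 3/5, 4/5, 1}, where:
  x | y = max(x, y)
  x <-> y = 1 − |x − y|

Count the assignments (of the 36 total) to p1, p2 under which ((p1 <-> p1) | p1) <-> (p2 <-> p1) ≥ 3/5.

24

value 1: 6 assignments (counts)
value 4/5: 10 assignments (counts)
value 3/5: 8 assignments (counts)
value 2/5: 6 assignments
value 1/5: 4 assignments
value 0: 2 assignments
So 24 of the 36 assignments meet the threshold.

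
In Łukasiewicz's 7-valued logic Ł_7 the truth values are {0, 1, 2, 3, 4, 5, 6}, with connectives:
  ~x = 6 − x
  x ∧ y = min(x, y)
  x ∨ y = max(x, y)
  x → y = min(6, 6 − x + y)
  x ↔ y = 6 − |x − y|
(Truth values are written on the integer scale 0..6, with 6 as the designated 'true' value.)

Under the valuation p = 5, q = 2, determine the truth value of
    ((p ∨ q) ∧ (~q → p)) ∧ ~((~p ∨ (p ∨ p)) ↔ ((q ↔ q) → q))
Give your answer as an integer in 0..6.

3

p ∨ q = 5 ∨ 2 = 5
~q = ~2 = 4
~q → p = 4 → 5 = 6
(p ∨ q) ∧ (~q → p) = 5 ∧ 6 = 5
~p = ~5 = 1
p ∨ p = 5 ∨ 5 = 5
~p ∨ (p ∨ p) = 1 ∨ 5 = 5
q ↔ q = 2 ↔ 2 = 6
(q ↔ q) → q = 6 → 2 = 2
(~p ∨ (p ∨ p)) ↔ ((q ↔ q) → q) = 5 ↔ 2 = 3
~((~p ∨ (p ∨ p)) ↔ ((q ↔ q) → q)) = ~3 = 3
((p ∨ q) ∧ (~q → p)) ∧ ~((~p ∨ (p ∨ p)) ↔ ((q ↔ q) → q)) = 5 ∧ 3 = 3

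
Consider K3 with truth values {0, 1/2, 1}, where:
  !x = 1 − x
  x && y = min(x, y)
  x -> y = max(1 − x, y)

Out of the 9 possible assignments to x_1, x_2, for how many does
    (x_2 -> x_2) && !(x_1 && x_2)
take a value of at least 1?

x_1 = 0, x_2 = 0 ↦ 1  ≥
x_1 = 0, x_2 = 1/2 ↦ 1/2  <
x_1 = 0, x_2 = 1 ↦ 1  ≥
x_1 = 1/2, x_2 = 0 ↦ 1  ≥
x_1 = 1/2, x_2 = 1/2 ↦ 1/2  <
x_1 = 1/2, x_2 = 1 ↦ 1/2  <
x_1 = 1, x_2 = 0 ↦ 1  ≥
x_1 = 1, x_2 = 1/2 ↦ 1/2  <
x_1 = 1, x_2 = 1 ↦ 0  <
So 4 of the 9 assignments meet the threshold.

4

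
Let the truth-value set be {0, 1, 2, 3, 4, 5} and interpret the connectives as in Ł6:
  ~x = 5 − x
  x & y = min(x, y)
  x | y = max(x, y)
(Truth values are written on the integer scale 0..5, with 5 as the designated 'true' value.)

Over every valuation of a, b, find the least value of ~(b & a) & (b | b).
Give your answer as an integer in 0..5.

Take a = 0, b = 0:
b & a = 0 & 0 = 0
~(b & a) = ~0 = 5
b | b = 0 | 0 = 0
~(b & a) & (b | b) = 5 & 0 = 0
No assignment yields a value below 0, so this is the minimum.

0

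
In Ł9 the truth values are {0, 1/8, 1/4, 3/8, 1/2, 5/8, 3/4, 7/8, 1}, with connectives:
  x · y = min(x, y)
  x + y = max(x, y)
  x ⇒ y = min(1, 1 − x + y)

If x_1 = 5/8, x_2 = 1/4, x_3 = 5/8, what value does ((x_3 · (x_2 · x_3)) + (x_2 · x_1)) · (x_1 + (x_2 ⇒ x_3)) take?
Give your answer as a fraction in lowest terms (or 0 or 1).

1/4

x_2 · x_3 = 1/4 · 5/8 = 1/4
x_3 · (x_2 · x_3) = 5/8 · 1/4 = 1/4
x_2 · x_1 = 1/4 · 5/8 = 1/4
(x_3 · (x_2 · x_3)) + (x_2 · x_1) = 1/4 + 1/4 = 1/4
x_2 ⇒ x_3 = 1/4 ⇒ 5/8 = 1
x_1 + (x_2 ⇒ x_3) = 5/8 + 1 = 1
((x_3 · (x_2 · x_3)) + (x_2 · x_1)) · (x_1 + (x_2 ⇒ x_3)) = 1/4 · 1 = 1/4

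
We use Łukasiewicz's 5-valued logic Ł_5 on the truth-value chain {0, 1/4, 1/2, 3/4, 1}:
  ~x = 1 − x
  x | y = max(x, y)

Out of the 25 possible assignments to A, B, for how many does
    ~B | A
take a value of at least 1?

9

value 1: 9 assignments (counts)
value 3/4: 7 assignments
value 1/2: 5 assignments
value 1/4: 3 assignments
value 0: 1 assignment
So 9 of the 25 assignments meet the threshold.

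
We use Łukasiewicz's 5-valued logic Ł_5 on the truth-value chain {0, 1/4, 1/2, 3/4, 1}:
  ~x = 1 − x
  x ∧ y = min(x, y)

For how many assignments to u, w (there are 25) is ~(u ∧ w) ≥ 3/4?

16

value 1: 9 assignments (counts)
value 3/4: 7 assignments (counts)
value 1/2: 5 assignments
value 1/4: 3 assignments
value 0: 1 assignment
So 16 of the 25 assignments meet the threshold.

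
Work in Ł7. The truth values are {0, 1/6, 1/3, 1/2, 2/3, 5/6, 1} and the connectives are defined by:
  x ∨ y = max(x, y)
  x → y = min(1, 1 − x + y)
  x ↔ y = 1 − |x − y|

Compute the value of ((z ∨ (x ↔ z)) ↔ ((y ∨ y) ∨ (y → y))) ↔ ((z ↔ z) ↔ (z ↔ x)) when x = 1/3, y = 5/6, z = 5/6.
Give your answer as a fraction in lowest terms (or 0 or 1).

x ↔ z = 1/3 ↔ 5/6 = 1/2
z ∨ (x ↔ z) = 5/6 ∨ 1/2 = 5/6
y ∨ y = 5/6 ∨ 5/6 = 5/6
y → y = 5/6 → 5/6 = 1
(y ∨ y) ∨ (y → y) = 5/6 ∨ 1 = 1
(z ∨ (x ↔ z)) ↔ ((y ∨ y) ∨ (y → y)) = 5/6 ↔ 1 = 5/6
z ↔ z = 5/6 ↔ 5/6 = 1
z ↔ x = 5/6 ↔ 1/3 = 1/2
(z ↔ z) ↔ (z ↔ x) = 1 ↔ 1/2 = 1/2
((z ∨ (x ↔ z)) ↔ ((y ∨ y) ∨ (y → y))) ↔ ((z ↔ z) ↔ (z ↔ x)) = 5/6 ↔ 1/2 = 2/3

2/3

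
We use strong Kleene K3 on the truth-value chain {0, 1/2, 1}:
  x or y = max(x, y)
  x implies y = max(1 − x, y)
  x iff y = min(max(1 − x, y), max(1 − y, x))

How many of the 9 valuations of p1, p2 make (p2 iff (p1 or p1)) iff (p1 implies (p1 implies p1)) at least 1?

2

p1 = 0, p2 = 0 ↦ 1  ≥
p1 = 0, p2 = 1/2 ↦ 1/2  <
p1 = 0, p2 = 1 ↦ 0  <
p1 = 1/2, p2 = 0 ↦ 1/2  <
p1 = 1/2, p2 = 1/2 ↦ 1/2  <
p1 = 1/2, p2 = 1 ↦ 1/2  <
p1 = 1, p2 = 0 ↦ 0  <
p1 = 1, p2 = 1/2 ↦ 1/2  <
p1 = 1, p2 = 1 ↦ 1  ≥
So 2 of the 9 assignments meet the threshold.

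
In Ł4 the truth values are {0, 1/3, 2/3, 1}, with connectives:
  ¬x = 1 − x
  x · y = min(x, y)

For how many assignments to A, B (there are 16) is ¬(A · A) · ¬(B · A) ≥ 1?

A = 0, B = 0 ↦ 1  ≥
A = 0, B = 1/3 ↦ 1  ≥
A = 0, B = 2/3 ↦ 1  ≥
A = 0, B = 1 ↦ 1  ≥
A = 1/3, B = 0 ↦ 2/3  <
A = 1/3, B = 1/3 ↦ 2/3  <
A = 1/3, B = 2/3 ↦ 2/3  <
A = 1/3, B = 1 ↦ 2/3  <
A = 2/3, B = 0 ↦ 1/3  <
A = 2/3, B = 1/3 ↦ 1/3  <
A = 2/3, B = 2/3 ↦ 1/3  <
A = 2/3, B = 1 ↦ 1/3  <
A = 1, B = 0 ↦ 0  <
A = 1, B = 1/3 ↦ 0  <
A = 1, B = 2/3 ↦ 0  <
A = 1, B = 1 ↦ 0  <
So 4 of the 16 assignments meet the threshold.

4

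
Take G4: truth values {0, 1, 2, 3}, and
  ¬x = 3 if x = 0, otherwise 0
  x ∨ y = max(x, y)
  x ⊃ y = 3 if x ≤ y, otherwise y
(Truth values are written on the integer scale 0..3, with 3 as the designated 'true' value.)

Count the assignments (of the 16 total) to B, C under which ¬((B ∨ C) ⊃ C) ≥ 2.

3

B = 0, C = 0 ↦ 0  <
B = 0, C = 1 ↦ 0  <
B = 0, C = 2 ↦ 0  <
B = 0, C = 3 ↦ 0  <
B = 1, C = 0 ↦ 3  ≥
B = 1, C = 1 ↦ 0  <
B = 1, C = 2 ↦ 0  <
B = 1, C = 3 ↦ 0  <
B = 2, C = 0 ↦ 3  ≥
B = 2, C = 1 ↦ 0  <
B = 2, C = 2 ↦ 0  <
B = 2, C = 3 ↦ 0  <
B = 3, C = 0 ↦ 3  ≥
B = 3, C = 1 ↦ 0  <
B = 3, C = 2 ↦ 0  <
B = 3, C = 3 ↦ 0  <
So 3 of the 16 assignments meet the threshold.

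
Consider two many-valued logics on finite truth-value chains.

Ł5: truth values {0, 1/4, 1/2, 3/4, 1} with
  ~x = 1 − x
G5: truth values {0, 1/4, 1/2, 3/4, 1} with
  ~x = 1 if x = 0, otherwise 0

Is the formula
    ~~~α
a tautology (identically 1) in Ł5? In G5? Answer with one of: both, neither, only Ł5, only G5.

In Ł5: at α = 1/4 the value is 3/4 — not a tautology.
In G5: at α = 1/4 the value is 0 — not a tautology.

neither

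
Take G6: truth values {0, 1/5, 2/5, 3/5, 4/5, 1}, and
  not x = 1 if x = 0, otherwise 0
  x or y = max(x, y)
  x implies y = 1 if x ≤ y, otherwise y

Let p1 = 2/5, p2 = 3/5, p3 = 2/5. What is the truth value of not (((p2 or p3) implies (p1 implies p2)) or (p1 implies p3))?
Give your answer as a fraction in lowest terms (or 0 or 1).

p2 or p3 = 3/5 or 2/5 = 3/5
p1 implies p2 = 2/5 implies 3/5 = 1
(p2 or p3) implies (p1 implies p2) = 3/5 implies 1 = 1
p1 implies p3 = 2/5 implies 2/5 = 1
((p2 or p3) implies (p1 implies p2)) or (p1 implies p3) = 1 or 1 = 1
not (((p2 or p3) implies (p1 implies p2)) or (p1 implies p3)) = not 1 = 0

0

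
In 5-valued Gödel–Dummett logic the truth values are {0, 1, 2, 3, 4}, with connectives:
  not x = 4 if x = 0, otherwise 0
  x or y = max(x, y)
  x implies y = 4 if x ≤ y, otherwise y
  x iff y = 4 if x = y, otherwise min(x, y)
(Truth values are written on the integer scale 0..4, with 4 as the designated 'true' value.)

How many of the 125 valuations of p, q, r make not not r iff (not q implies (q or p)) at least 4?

value 4: 85 assignments (counts)
value 3: 4 assignments
value 2: 4 assignments
value 1: 4 assignments
value 0: 28 assignments
So 85 of the 125 assignments meet the threshold.

85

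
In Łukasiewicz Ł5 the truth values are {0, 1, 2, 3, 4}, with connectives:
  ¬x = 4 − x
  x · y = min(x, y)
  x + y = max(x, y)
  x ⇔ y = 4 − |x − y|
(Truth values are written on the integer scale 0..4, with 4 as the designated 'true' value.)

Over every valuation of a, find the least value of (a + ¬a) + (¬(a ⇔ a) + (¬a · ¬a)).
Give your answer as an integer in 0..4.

Take a = 2:
¬a = ¬2 = 2
a + ¬a = 2 + 2 = 2
a ⇔ a = 2 ⇔ 2 = 4
¬(a ⇔ a) = ¬4 = 0
¬a = ¬2 = 2
¬a = ¬2 = 2
¬a · ¬a = 2 · 2 = 2
¬(a ⇔ a) + (¬a · ¬a) = 0 + 2 = 2
(a + ¬a) + (¬(a ⇔ a) + (¬a · ¬a)) = 2 + 2 = 2
No assignment yields a value below 2, so this is the minimum.

2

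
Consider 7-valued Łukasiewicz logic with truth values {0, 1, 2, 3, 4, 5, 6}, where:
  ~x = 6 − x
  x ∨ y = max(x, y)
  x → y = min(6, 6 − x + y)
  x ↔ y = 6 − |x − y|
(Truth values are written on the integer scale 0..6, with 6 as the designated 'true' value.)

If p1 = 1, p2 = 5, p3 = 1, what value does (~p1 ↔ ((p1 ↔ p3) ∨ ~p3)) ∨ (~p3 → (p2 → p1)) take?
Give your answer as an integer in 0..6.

5

~p1 = ~1 = 5
p1 ↔ p3 = 1 ↔ 1 = 6
~p3 = ~1 = 5
(p1 ↔ p3) ∨ ~p3 = 6 ∨ 5 = 6
~p1 ↔ ((p1 ↔ p3) ∨ ~p3) = 5 ↔ 6 = 5
~p3 = ~1 = 5
p2 → p1 = 5 → 1 = 2
~p3 → (p2 → p1) = 5 → 2 = 3
(~p1 ↔ ((p1 ↔ p3) ∨ ~p3)) ∨ (~p3 → (p2 → p1)) = 5 ∨ 3 = 5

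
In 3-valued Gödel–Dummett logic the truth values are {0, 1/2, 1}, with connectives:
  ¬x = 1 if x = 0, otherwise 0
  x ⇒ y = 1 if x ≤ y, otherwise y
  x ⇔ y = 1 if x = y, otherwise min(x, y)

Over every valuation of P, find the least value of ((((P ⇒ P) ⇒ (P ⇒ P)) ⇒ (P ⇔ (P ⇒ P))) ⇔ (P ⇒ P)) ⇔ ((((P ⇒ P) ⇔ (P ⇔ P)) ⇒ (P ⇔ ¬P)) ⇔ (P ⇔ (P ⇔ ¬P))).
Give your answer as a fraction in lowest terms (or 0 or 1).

Take P = 1/2:
P ⇒ P = 1/2 ⇒ 1/2 = 1
P ⇒ P = 1/2 ⇒ 1/2 = 1
(P ⇒ P) ⇒ (P ⇒ P) = 1 ⇒ 1 = 1
P ⇒ P = 1/2 ⇒ 1/2 = 1
P ⇔ (P ⇒ P) = 1/2 ⇔ 1 = 1/2
((P ⇒ P) ⇒ (P ⇒ P)) ⇒ (P ⇔ (P ⇒ P)) = 1 ⇒ 1/2 = 1/2
P ⇒ P = 1/2 ⇒ 1/2 = 1
(((P ⇒ P) ⇒ (P ⇒ P)) ⇒ (P ⇔ (P ⇒ P))) ⇔ (P ⇒ P) = 1/2 ⇔ 1 = 1/2
P ⇒ P = 1/2 ⇒ 1/2 = 1
P ⇔ P = 1/2 ⇔ 1/2 = 1
(P ⇒ P) ⇔ (P ⇔ P) = 1 ⇔ 1 = 1
¬P = ¬1/2 = 0
P ⇔ ¬P = 1/2 ⇔ 0 = 0
((P ⇒ P) ⇔ (P ⇔ P)) ⇒ (P ⇔ ¬P) = 1 ⇒ 0 = 0
¬P = ¬1/2 = 0
P ⇔ ¬P = 1/2 ⇔ 0 = 0
P ⇔ (P ⇔ ¬P) = 1/2 ⇔ 0 = 0
(((P ⇒ P) ⇔ (P ⇔ P)) ⇒ (P ⇔ ¬P)) ⇔ (P ⇔ (P ⇔ ¬P)) = 0 ⇔ 0 = 1
((((P ⇒ P) ⇒ (P ⇒ P)) ⇒ (P ⇔ (P ⇒ P))) ⇔ (P ⇒ P)) ⇔ ((((P ⇒ P) ⇔ (P ⇔ P)) ⇒ (P ⇔ ¬P)) ⇔ (P ⇔ (P ⇔ ¬P))) = 1/2 ⇔ 1 = 1/2
No assignment yields a value below 1/2, so this is the minimum.

1/2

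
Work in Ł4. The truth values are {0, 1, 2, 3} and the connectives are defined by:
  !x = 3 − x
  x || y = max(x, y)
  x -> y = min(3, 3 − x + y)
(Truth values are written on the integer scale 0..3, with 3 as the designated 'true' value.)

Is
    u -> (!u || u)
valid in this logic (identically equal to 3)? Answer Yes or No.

Yes

u = 0 ↦ 3
u = 1 ↦ 3
u = 2 ↦ 3
u = 3 ↦ 3
Every assignment gives a value ≥ 3.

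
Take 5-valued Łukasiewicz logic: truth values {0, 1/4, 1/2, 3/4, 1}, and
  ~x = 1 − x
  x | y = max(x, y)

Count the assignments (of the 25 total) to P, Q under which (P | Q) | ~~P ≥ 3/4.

value 1: 9 assignments (counts)
value 3/4: 7 assignments (counts)
value 1/2: 5 assignments
value 1/4: 3 assignments
value 0: 1 assignment
So 16 of the 25 assignments meet the threshold.

16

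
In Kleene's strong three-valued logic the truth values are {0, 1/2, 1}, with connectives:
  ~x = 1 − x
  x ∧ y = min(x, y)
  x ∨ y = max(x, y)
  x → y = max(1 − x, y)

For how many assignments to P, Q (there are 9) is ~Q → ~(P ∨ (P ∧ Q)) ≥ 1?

5

P = 0, Q = 0 ↦ 1  ≥
P = 0, Q = 1/2 ↦ 1  ≥
P = 0, Q = 1 ↦ 1  ≥
P = 1/2, Q = 0 ↦ 1/2  <
P = 1/2, Q = 1/2 ↦ 1/2  <
P = 1/2, Q = 1 ↦ 1  ≥
P = 1, Q = 0 ↦ 0  <
P = 1, Q = 1/2 ↦ 1/2  <
P = 1, Q = 1 ↦ 1  ≥
So 5 of the 9 assignments meet the threshold.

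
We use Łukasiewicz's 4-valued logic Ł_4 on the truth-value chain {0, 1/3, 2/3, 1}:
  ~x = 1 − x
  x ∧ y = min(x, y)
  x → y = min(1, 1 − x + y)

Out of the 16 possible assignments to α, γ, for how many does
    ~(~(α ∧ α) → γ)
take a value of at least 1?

α = 0, γ = 0 ↦ 1  ≥
α = 0, γ = 1/3 ↦ 2/3  <
α = 0, γ = 2/3 ↦ 1/3  <
α = 0, γ = 1 ↦ 0  <
α = 1/3, γ = 0 ↦ 2/3  <
α = 1/3, γ = 1/3 ↦ 1/3  <
α = 1/3, γ = 2/3 ↦ 0  <
α = 1/3, γ = 1 ↦ 0  <
α = 2/3, γ = 0 ↦ 1/3  <
α = 2/3, γ = 1/3 ↦ 0  <
α = 2/3, γ = 2/3 ↦ 0  <
α = 2/3, γ = 1 ↦ 0  <
α = 1, γ = 0 ↦ 0  <
α = 1, γ = 1/3 ↦ 0  <
α = 1, γ = 2/3 ↦ 0  <
α = 1, γ = 1 ↦ 0  <
So 1 of the 16 assignments meets the threshold.

1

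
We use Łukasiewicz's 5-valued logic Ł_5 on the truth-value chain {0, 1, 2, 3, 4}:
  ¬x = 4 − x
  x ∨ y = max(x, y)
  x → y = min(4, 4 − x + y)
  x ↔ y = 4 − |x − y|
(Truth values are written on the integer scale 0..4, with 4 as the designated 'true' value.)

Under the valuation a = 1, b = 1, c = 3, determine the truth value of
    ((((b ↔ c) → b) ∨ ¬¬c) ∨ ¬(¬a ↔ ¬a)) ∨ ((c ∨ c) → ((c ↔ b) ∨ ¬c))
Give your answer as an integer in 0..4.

b ↔ c = 1 ↔ 3 = 2
(b ↔ c) → b = 2 → 1 = 3
¬c = ¬3 = 1
¬¬c = ¬1 = 3
((b ↔ c) → b) ∨ ¬¬c = 3 ∨ 3 = 3
¬a = ¬1 = 3
¬a = ¬1 = 3
¬a ↔ ¬a = 3 ↔ 3 = 4
¬(¬a ↔ ¬a) = ¬4 = 0
(((b ↔ c) → b) ∨ ¬¬c) ∨ ¬(¬a ↔ ¬a) = 3 ∨ 0 = 3
c ∨ c = 3 ∨ 3 = 3
c ↔ b = 3 ↔ 1 = 2
¬c = ¬3 = 1
(c ↔ b) ∨ ¬c = 2 ∨ 1 = 2
(c ∨ c) → ((c ↔ b) ∨ ¬c) = 3 → 2 = 3
((((b ↔ c) → b) ∨ ¬¬c) ∨ ¬(¬a ↔ ¬a)) ∨ ((c ∨ c) → ((c ↔ b) ∨ ¬c)) = 3 ∨ 3 = 3

3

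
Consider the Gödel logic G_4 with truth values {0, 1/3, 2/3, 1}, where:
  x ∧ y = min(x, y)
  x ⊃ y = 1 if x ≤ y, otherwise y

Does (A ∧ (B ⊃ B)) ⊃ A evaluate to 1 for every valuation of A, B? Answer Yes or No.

A = 0, B = 0 ↦ 1
A = 0, B = 1/3 ↦ 1
A = 0, B = 2/3 ↦ 1
A = 0, B = 1 ↦ 1
A = 1/3, B = 0 ↦ 1
A = 1/3, B = 1/3 ↦ 1
A = 1/3, B = 2/3 ↦ 1
A = 1/3, B = 1 ↦ 1
A = 2/3, B = 0 ↦ 1
A = 2/3, B = 1/3 ↦ 1
A = 2/3, B = 2/3 ↦ 1
A = 2/3, B = 1 ↦ 1
A = 1, B = 0 ↦ 1
A = 1, B = 1/3 ↦ 1
A = 1, B = 2/3 ↦ 1
A = 1, B = 1 ↦ 1
Every assignment gives a value ≥ 1.

Yes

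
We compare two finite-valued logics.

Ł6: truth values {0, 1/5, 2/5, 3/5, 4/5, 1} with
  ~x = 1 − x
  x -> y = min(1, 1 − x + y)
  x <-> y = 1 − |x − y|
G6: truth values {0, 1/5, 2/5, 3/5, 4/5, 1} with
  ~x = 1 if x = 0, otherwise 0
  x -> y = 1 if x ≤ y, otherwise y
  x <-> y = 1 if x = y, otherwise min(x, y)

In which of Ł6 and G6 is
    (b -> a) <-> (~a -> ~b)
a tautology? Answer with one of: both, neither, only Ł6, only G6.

In Ł6: every assignment gives 1 — tautology.
In G6: at a = 1/5, b = 2/5 the value is 1/5 — not a tautology.

only Ł6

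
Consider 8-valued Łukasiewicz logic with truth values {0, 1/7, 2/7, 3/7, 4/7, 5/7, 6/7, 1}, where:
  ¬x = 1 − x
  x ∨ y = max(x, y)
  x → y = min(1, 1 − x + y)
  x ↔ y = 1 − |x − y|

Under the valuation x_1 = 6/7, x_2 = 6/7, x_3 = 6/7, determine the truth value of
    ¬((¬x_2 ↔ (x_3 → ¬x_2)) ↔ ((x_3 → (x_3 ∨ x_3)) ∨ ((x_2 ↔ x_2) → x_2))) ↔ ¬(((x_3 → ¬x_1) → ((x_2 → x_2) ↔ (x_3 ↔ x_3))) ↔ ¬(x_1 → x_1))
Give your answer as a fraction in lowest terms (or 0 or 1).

1/7

¬x_2 = ¬6/7 = 1/7
¬x_2 = ¬6/7 = 1/7
x_3 → ¬x_2 = 6/7 → 1/7 = 2/7
¬x_2 ↔ (x_3 → ¬x_2) = 1/7 ↔ 2/7 = 6/7
x_3 ∨ x_3 = 6/7 ∨ 6/7 = 6/7
x_3 → (x_3 ∨ x_3) = 6/7 → 6/7 = 1
x_2 ↔ x_2 = 6/7 ↔ 6/7 = 1
(x_2 ↔ x_2) → x_2 = 1 → 6/7 = 6/7
(x_3 → (x_3 ∨ x_3)) ∨ ((x_2 ↔ x_2) → x_2) = 1 ∨ 6/7 = 1
(¬x_2 ↔ (x_3 → ¬x_2)) ↔ ((x_3 → (x_3 ∨ x_3)) ∨ ((x_2 ↔ x_2) → x_2)) = 6/7 ↔ 1 = 6/7
¬((¬x_2 ↔ (x_3 → ¬x_2)) ↔ ((x_3 → (x_3 ∨ x_3)) ∨ ((x_2 ↔ x_2) → x_2))) = ¬6/7 = 1/7
¬x_1 = ¬6/7 = 1/7
x_3 → ¬x_1 = 6/7 → 1/7 = 2/7
x_2 → x_2 = 6/7 → 6/7 = 1
x_3 ↔ x_3 = 6/7 ↔ 6/7 = 1
(x_2 → x_2) ↔ (x_3 ↔ x_3) = 1 ↔ 1 = 1
(x_3 → ¬x_1) → ((x_2 → x_2) ↔ (x_3 ↔ x_3)) = 2/7 → 1 = 1
x_1 → x_1 = 6/7 → 6/7 = 1
¬(x_1 → x_1) = ¬1 = 0
((x_3 → ¬x_1) → ((x_2 → x_2) ↔ (x_3 ↔ x_3))) ↔ ¬(x_1 → x_1) = 1 ↔ 0 = 0
¬(((x_3 → ¬x_1) → ((x_2 → x_2) ↔ (x_3 ↔ x_3))) ↔ ¬(x_1 → x_1)) = ¬0 = 1
¬((¬x_2 ↔ (x_3 → ¬x_2)) ↔ ((x_3 → (x_3 ∨ x_3)) ∨ ((x_2 ↔ x_2) → x_2))) ↔ ¬(((x_3 → ¬x_1) → ((x_2 → x_2) ↔ (x_3 ↔ x_3))) ↔ ¬(x_1 → x_1)) = 1/7 ↔ 1 = 1/7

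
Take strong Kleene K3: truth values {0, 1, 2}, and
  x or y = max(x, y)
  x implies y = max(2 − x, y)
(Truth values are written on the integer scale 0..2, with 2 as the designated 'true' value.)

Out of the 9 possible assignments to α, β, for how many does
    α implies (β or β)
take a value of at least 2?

α = 0, β = 0 ↦ 2  ≥
α = 0, β = 1 ↦ 2  ≥
α = 0, β = 2 ↦ 2  ≥
α = 1, β = 0 ↦ 1  <
α = 1, β = 1 ↦ 1  <
α = 1, β = 2 ↦ 2  ≥
α = 2, β = 0 ↦ 0  <
α = 2, β = 1 ↦ 1  <
α = 2, β = 2 ↦ 2  ≥
So 5 of the 9 assignments meet the threshold.

5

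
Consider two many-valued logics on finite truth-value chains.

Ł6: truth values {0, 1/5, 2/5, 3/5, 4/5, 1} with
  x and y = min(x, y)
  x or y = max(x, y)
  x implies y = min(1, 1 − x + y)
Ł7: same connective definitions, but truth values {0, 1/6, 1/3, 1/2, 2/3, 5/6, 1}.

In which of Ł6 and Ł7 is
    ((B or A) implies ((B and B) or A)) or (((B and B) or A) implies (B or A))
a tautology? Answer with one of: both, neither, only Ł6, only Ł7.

In Ł6: every assignment gives 1 — tautology.
In Ł7: every assignment gives 1 — tautology.

both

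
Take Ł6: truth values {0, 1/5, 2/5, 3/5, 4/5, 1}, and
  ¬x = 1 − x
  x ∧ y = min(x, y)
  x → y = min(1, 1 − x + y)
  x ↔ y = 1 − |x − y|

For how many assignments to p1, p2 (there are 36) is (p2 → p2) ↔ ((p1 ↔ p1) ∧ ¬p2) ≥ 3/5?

value 1: 6 assignments (counts)
value 4/5: 6 assignments (counts)
value 3/5: 6 assignments (counts)
value 2/5: 6 assignments
value 1/5: 6 assignments
value 0: 6 assignments
So 18 of the 36 assignments meet the threshold.

18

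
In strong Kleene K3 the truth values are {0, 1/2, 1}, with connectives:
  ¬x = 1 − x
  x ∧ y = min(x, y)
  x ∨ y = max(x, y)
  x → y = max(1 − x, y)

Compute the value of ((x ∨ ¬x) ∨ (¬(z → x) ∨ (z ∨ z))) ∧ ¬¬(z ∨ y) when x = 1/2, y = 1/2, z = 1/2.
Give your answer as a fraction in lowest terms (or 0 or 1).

1/2

¬x = ¬1/2 = 1/2
x ∨ ¬x = 1/2 ∨ 1/2 = 1/2
z → x = 1/2 → 1/2 = 1/2
¬(z → x) = ¬1/2 = 1/2
z ∨ z = 1/2 ∨ 1/2 = 1/2
¬(z → x) ∨ (z ∨ z) = 1/2 ∨ 1/2 = 1/2
(x ∨ ¬x) ∨ (¬(z → x) ∨ (z ∨ z)) = 1/2 ∨ 1/2 = 1/2
z ∨ y = 1/2 ∨ 1/2 = 1/2
¬(z ∨ y) = ¬1/2 = 1/2
¬¬(z ∨ y) = ¬1/2 = 1/2
((x ∨ ¬x) ∨ (¬(z → x) ∨ (z ∨ z))) ∧ ¬¬(z ∨ y) = 1/2 ∧ 1/2 = 1/2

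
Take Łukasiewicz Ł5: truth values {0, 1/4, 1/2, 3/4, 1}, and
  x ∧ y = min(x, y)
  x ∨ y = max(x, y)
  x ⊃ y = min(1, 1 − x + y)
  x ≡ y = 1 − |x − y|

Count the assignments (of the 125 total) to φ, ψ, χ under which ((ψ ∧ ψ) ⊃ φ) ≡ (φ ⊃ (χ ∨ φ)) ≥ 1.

value 1: 75 assignments (counts)
value 3/4: 20 assignments
value 1/2: 15 assignments
value 1/4: 10 assignments
value 0: 5 assignments
So 75 of the 125 assignments meet the threshold.

75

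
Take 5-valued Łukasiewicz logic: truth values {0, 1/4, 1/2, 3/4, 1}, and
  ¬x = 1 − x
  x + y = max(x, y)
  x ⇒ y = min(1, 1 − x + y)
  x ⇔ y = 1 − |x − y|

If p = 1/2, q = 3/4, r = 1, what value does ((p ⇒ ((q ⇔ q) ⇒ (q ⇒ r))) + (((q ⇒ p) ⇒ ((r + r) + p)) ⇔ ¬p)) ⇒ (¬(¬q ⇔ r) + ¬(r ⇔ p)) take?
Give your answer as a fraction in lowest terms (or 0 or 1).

q ⇔ q = 3/4 ⇔ 3/4 = 1
q ⇒ r = 3/4 ⇒ 1 = 1
(q ⇔ q) ⇒ (q ⇒ r) = 1 ⇒ 1 = 1
p ⇒ ((q ⇔ q) ⇒ (q ⇒ r)) = 1/2 ⇒ 1 = 1
q ⇒ p = 3/4 ⇒ 1/2 = 3/4
r + r = 1 + 1 = 1
(r + r) + p = 1 + 1/2 = 1
(q ⇒ p) ⇒ ((r + r) + p) = 3/4 ⇒ 1 = 1
¬p = ¬1/2 = 1/2
((q ⇒ p) ⇒ ((r + r) + p)) ⇔ ¬p = 1 ⇔ 1/2 = 1/2
(p ⇒ ((q ⇔ q) ⇒ (q ⇒ r))) + (((q ⇒ p) ⇒ ((r + r) + p)) ⇔ ¬p) = 1 + 1/2 = 1
¬q = ¬3/4 = 1/4
¬q ⇔ r = 1/4 ⇔ 1 = 1/4
¬(¬q ⇔ r) = ¬1/4 = 3/4
r ⇔ p = 1 ⇔ 1/2 = 1/2
¬(r ⇔ p) = ¬1/2 = 1/2
¬(¬q ⇔ r) + ¬(r ⇔ p) = 3/4 + 1/2 = 3/4
((p ⇒ ((q ⇔ q) ⇒ (q ⇒ r))) + (((q ⇒ p) ⇒ ((r + r) + p)) ⇔ ¬p)) ⇒ (¬(¬q ⇔ r) + ¬(r ⇔ p)) = 1 ⇒ 3/4 = 3/4

3/4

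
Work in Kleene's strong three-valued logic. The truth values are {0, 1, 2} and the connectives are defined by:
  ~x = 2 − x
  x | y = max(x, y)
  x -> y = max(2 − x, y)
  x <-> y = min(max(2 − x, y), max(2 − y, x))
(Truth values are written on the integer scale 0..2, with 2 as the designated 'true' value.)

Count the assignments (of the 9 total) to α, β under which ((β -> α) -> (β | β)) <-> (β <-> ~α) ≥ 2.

2

α = 0, β = 0 ↦ 2  ≥
α = 0, β = 1 ↦ 1  <
α = 0, β = 2 ↦ 2  ≥
α = 1, β = 0 ↦ 1  <
α = 1, β = 1 ↦ 1  <
α = 1, β = 2 ↦ 1  <
α = 2, β = 0 ↦ 0  <
α = 2, β = 1 ↦ 1  <
α = 2, β = 2 ↦ 0  <
So 2 of the 9 assignments meet the threshold.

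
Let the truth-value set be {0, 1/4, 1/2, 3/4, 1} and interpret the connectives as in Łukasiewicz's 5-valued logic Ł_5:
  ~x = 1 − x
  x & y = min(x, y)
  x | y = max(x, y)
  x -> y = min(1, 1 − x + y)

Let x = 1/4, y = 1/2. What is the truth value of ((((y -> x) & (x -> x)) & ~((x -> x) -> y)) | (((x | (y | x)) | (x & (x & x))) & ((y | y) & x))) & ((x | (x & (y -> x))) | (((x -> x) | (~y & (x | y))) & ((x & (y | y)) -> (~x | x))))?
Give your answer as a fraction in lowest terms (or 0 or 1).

1/2

y -> x = 1/2 -> 1/4 = 3/4
x -> x = 1/4 -> 1/4 = 1
(y -> x) & (x -> x) = 3/4 & 1 = 3/4
x -> x = 1/4 -> 1/4 = 1
(x -> x) -> y = 1 -> 1/2 = 1/2
~((x -> x) -> y) = ~1/2 = 1/2
((y -> x) & (x -> x)) & ~((x -> x) -> y) = 3/4 & 1/2 = 1/2
y | x = 1/2 | 1/4 = 1/2
x | (y | x) = 1/4 | 1/2 = 1/2
x & x = 1/4 & 1/4 = 1/4
x & (x & x) = 1/4 & 1/4 = 1/4
(x | (y | x)) | (x & (x & x)) = 1/2 | 1/4 = 1/2
y | y = 1/2 | 1/2 = 1/2
(y | y) & x = 1/2 & 1/4 = 1/4
((x | (y | x)) | (x & (x & x))) & ((y | y) & x) = 1/2 & 1/4 = 1/4
(((y -> x) & (x -> x)) & ~((x -> x) -> y)) | (((x | (y | x)) | (x & (x & x))) & ((y | y) & x)) = 1/2 | 1/4 = 1/2
y -> x = 1/2 -> 1/4 = 3/4
x & (y -> x) = 1/4 & 3/4 = 1/4
x | (x & (y -> x)) = 1/4 | 1/4 = 1/4
x -> x = 1/4 -> 1/4 = 1
~y = ~1/2 = 1/2
x | y = 1/4 | 1/2 = 1/2
~y & (x | y) = 1/2 & 1/2 = 1/2
(x -> x) | (~y & (x | y)) = 1 | 1/2 = 1
y | y = 1/2 | 1/2 = 1/2
x & (y | y) = 1/4 & 1/2 = 1/4
~x = ~1/4 = 3/4
~x | x = 3/4 | 1/4 = 3/4
(x & (y | y)) -> (~x | x) = 1/4 -> 3/4 = 1
((x -> x) | (~y & (x | y))) & ((x & (y | y)) -> (~x | x)) = 1 & 1 = 1
(x | (x & (y -> x))) | (((x -> x) | (~y & (x | y))) & ((x & (y | y)) -> (~x | x))) = 1/4 | 1 = 1
((((y -> x) & (x -> x)) & ~((x -> x) -> y)) | (((x | (y | x)) | (x & (x & x))) & ((y | y) & x))) & ((x | (x & (y -> x))) | (((x -> x) | (~y & (x | y))) & ((x & (y | y)) -> (~x | x)))) = 1/2 & 1 = 1/2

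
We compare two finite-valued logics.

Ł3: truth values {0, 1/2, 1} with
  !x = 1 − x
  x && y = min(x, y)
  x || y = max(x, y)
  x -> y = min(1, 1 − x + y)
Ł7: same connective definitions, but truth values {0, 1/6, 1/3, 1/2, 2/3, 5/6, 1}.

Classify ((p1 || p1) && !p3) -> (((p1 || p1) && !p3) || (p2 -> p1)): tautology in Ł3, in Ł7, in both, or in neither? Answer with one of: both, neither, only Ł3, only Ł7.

both

In Ł3: every assignment gives 1 — tautology.
In Ł7: every assignment gives 1 — tautology.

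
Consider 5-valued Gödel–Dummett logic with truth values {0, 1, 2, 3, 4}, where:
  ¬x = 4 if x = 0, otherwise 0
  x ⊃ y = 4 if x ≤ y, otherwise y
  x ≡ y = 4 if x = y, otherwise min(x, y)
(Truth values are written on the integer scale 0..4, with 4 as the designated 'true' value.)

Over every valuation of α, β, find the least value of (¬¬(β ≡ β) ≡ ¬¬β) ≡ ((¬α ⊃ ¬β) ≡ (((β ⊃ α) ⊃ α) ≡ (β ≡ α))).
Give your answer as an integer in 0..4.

1

Take α = 1, β = 1:
β ≡ β = 1 ≡ 1 = 4
¬(β ≡ β) = ¬4 = 0
¬¬(β ≡ β) = ¬0 = 4
¬β = ¬1 = 0
¬¬β = ¬0 = 4
¬¬(β ≡ β) ≡ ¬¬β = 4 ≡ 4 = 4
¬α = ¬1 = 0
¬β = ¬1 = 0
¬α ⊃ ¬β = 0 ⊃ 0 = 4
β ⊃ α = 1 ⊃ 1 = 4
(β ⊃ α) ⊃ α = 4 ⊃ 1 = 1
β ≡ α = 1 ≡ 1 = 4
((β ⊃ α) ⊃ α) ≡ (β ≡ α) = 1 ≡ 4 = 1
(¬α ⊃ ¬β) ≡ (((β ⊃ α) ⊃ α) ≡ (β ≡ α)) = 4 ≡ 1 = 1
(¬¬(β ≡ β) ≡ ¬¬β) ≡ ((¬α ⊃ ¬β) ≡ (((β ⊃ α) ⊃ α) ≡ (β ≡ α))) = 4 ≡ 1 = 1
No assignment yields a value below 1, so this is the minimum.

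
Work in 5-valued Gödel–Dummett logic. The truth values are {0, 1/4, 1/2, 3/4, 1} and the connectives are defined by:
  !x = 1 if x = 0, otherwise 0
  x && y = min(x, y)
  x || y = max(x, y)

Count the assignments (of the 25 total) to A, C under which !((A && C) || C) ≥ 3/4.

5

value 1: 5 assignments (counts)
value 0: 20 assignments
So 5 of the 25 assignments meet the threshold.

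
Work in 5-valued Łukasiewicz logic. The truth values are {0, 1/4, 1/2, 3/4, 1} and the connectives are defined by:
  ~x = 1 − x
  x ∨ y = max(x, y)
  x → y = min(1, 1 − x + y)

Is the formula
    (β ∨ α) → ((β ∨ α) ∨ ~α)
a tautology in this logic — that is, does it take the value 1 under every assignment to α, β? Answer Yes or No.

At α = 1/4, β = 1/4, for instance:
β ∨ α = 1/4 ∨ 1/4 = 1/4
~α = ~1/4 = 3/4
(β ∨ α) ∨ ~α = 1/4 ∨ 3/4 = 3/4
(β ∨ α) → ((β ∨ α) ∨ ~α) = 1/4 → 3/4 = 1
and checking the remaining 24 assignments likewise gives ≥ 1 in every case.

Yes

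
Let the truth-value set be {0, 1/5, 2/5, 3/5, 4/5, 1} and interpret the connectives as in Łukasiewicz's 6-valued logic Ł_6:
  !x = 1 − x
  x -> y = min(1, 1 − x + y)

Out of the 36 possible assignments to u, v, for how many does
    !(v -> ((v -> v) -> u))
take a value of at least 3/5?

6

value 1: 1 assignment (counts)
value 4/5: 2 assignments (counts)
value 3/5: 3 assignments (counts)
value 2/5: 4 assignments
value 1/5: 5 assignments
value 0: 21 assignments
So 6 of the 36 assignments meet the threshold.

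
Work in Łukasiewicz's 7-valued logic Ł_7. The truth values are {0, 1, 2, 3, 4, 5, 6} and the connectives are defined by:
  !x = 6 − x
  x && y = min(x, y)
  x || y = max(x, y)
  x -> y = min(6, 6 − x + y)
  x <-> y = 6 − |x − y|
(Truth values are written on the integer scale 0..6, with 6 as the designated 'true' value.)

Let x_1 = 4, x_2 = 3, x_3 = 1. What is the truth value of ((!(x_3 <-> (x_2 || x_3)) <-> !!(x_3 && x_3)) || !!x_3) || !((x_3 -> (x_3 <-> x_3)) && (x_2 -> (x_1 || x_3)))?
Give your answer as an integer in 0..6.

5

x_2 || x_3 = 3 || 1 = 3
x_3 <-> (x_2 || x_3) = 1 <-> 3 = 4
!(x_3 <-> (x_2 || x_3)) = !4 = 2
x_3 && x_3 = 1 && 1 = 1
!(x_3 && x_3) = !1 = 5
!!(x_3 && x_3) = !5 = 1
!(x_3 <-> (x_2 || x_3)) <-> !!(x_3 && x_3) = 2 <-> 1 = 5
!x_3 = !1 = 5
!!x_3 = !5 = 1
(!(x_3 <-> (x_2 || x_3)) <-> !!(x_3 && x_3)) || !!x_3 = 5 || 1 = 5
x_3 <-> x_3 = 1 <-> 1 = 6
x_3 -> (x_3 <-> x_3) = 1 -> 6 = 6
x_1 || x_3 = 4 || 1 = 4
x_2 -> (x_1 || x_3) = 3 -> 4 = 6
(x_3 -> (x_3 <-> x_3)) && (x_2 -> (x_1 || x_3)) = 6 && 6 = 6
!((x_3 -> (x_3 <-> x_3)) && (x_2 -> (x_1 || x_3))) = !6 = 0
((!(x_3 <-> (x_2 || x_3)) <-> !!(x_3 && x_3)) || !!x_3) || !((x_3 -> (x_3 <-> x_3)) && (x_2 -> (x_1 || x_3))) = 5 || 0 = 5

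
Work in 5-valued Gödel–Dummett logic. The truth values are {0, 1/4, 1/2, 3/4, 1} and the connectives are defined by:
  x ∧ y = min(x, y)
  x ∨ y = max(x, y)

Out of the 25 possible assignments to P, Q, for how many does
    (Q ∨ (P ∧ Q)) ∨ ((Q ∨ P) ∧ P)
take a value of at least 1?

value 1: 9 assignments (counts)
value 3/4: 7 assignments
value 1/2: 5 assignments
value 1/4: 3 assignments
value 0: 1 assignment
So 9 of the 25 assignments meet the threshold.

9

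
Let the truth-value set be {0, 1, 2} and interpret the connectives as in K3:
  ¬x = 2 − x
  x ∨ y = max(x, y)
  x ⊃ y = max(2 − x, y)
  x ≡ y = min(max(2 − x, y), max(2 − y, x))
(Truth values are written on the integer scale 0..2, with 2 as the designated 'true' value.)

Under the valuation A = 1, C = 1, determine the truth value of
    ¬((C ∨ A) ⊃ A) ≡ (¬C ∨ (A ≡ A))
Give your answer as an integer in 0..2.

1

C ∨ A = 1 ∨ 1 = 1
(C ∨ A) ⊃ A = 1 ⊃ 1 = 1
¬((C ∨ A) ⊃ A) = ¬1 = 1
¬C = ¬1 = 1
A ≡ A = 1 ≡ 1 = 1
¬C ∨ (A ≡ A) = 1 ∨ 1 = 1
¬((C ∨ A) ⊃ A) ≡ (¬C ∨ (A ≡ A)) = 1 ≡ 1 = 1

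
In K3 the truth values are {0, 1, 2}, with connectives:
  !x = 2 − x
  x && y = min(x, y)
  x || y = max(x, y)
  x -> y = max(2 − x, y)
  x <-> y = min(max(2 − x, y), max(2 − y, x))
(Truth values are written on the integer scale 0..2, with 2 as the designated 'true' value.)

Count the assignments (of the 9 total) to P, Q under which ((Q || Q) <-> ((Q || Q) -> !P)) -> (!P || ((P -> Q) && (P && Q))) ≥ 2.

P = 0, Q = 0 ↦ 2  ≥
P = 0, Q = 1 ↦ 2  ≥
P = 0, Q = 2 ↦ 2  ≥
P = 1, Q = 0 ↦ 2  ≥
P = 1, Q = 1 ↦ 1  <
P = 1, Q = 2 ↦ 1  <
P = 2, Q = 0 ↦ 2  ≥
P = 2, Q = 1 ↦ 1  <
P = 2, Q = 2 ↦ 2  ≥
So 6 of the 9 assignments meet the threshold.

6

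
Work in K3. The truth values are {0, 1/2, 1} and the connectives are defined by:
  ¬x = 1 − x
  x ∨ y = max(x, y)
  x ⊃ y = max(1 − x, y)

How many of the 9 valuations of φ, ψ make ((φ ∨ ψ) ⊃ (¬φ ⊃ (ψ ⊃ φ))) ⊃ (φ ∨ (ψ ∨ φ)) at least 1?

φ = 0, ψ = 0 ↦ 0  <
φ = 0, ψ = 1/2 ↦ 1/2  <
φ = 0, ψ = 1 ↦ 1  ≥
φ = 1/2, ψ = 0 ↦ 1/2  <
φ = 1/2, ψ = 1/2 ↦ 1/2  <
φ = 1/2, ψ = 1 ↦ 1  ≥
φ = 1, ψ = 0 ↦ 1  ≥
φ = 1, ψ = 1/2 ↦ 1  ≥
φ = 1, ψ = 1 ↦ 1  ≥
So 5 of the 9 assignments meet the threshold.

5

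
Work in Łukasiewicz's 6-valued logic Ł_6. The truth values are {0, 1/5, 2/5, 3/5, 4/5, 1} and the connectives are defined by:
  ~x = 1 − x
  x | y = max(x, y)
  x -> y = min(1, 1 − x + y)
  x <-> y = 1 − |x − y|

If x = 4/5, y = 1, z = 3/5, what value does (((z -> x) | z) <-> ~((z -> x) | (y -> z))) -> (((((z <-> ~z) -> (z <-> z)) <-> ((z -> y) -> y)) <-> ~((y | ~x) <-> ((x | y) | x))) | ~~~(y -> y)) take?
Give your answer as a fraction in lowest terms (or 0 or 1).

z -> x = 3/5 -> 4/5 = 1
(z -> x) | z = 1 | 3/5 = 1
z -> x = 3/5 -> 4/5 = 1
y -> z = 1 -> 3/5 = 3/5
(z -> x) | (y -> z) = 1 | 3/5 = 1
~((z -> x) | (y -> z)) = ~1 = 0
((z -> x) | z) <-> ~((z -> x) | (y -> z)) = 1 <-> 0 = 0
~z = ~3/5 = 2/5
z <-> ~z = 3/5 <-> 2/5 = 4/5
z <-> z = 3/5 <-> 3/5 = 1
(z <-> ~z) -> (z <-> z) = 4/5 -> 1 = 1
z -> y = 3/5 -> 1 = 1
(z -> y) -> y = 1 -> 1 = 1
((z <-> ~z) -> (z <-> z)) <-> ((z -> y) -> y) = 1 <-> 1 = 1
~x = ~4/5 = 1/5
y | ~x = 1 | 1/5 = 1
x | y = 4/5 | 1 = 1
(x | y) | x = 1 | 4/5 = 1
(y | ~x) <-> ((x | y) | x) = 1 <-> 1 = 1
~((y | ~x) <-> ((x | y) | x)) = ~1 = 0
(((z <-> ~z) -> (z <-> z)) <-> ((z -> y) -> y)) <-> ~((y | ~x) <-> ((x | y) | x)) = 1 <-> 0 = 0
y -> y = 1 -> 1 = 1
~(y -> y) = ~1 = 0
~~(y -> y) = ~0 = 1
~~~(y -> y) = ~1 = 0
((((z <-> ~z) -> (z <-> z)) <-> ((z -> y) -> y)) <-> ~((y | ~x) <-> ((x | y) | x))) | ~~~(y -> y) = 0 | 0 = 0
(((z -> x) | z) <-> ~((z -> x) | (y -> z))) -> (((((z <-> ~z) -> (z <-> z)) <-> ((z -> y) -> y)) <-> ~((y | ~x) <-> ((x | y) | x))) | ~~~(y -> y)) = 0 -> 0 = 1

1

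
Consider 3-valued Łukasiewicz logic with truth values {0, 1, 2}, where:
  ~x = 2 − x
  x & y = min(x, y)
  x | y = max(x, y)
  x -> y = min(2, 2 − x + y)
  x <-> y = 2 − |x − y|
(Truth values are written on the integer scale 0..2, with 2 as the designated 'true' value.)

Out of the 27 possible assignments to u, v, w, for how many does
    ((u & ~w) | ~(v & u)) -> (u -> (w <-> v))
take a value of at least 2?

value 2: 22 assignments (counts)
value 1: 3 assignments
value 0: 2 assignments
So 22 of the 27 assignments meet the threshold.

22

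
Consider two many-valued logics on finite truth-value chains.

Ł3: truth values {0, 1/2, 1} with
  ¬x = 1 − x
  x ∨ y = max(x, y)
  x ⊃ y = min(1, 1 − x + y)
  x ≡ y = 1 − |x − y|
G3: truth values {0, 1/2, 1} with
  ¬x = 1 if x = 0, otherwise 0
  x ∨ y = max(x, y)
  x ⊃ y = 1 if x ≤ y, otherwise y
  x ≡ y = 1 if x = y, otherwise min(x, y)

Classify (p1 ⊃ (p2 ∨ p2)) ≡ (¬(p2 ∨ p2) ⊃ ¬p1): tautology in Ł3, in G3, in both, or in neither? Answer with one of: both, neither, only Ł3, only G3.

only Ł3

In Ł3: every assignment gives 1 — tautology.
In G3: at p1 = 1, p2 = 1/2 the value is 1/2 — not a tautology.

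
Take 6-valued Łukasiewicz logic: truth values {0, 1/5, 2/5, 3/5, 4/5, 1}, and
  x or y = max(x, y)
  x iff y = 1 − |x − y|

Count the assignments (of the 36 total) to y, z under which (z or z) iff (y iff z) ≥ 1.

value 1: 8 assignments (counts)
value 4/5: 10 assignments
value 3/5: 7 assignments
value 2/5: 6 assignments
value 1/5: 3 assignments
value 0: 2 assignments
So 8 of the 36 assignments meet the threshold.

8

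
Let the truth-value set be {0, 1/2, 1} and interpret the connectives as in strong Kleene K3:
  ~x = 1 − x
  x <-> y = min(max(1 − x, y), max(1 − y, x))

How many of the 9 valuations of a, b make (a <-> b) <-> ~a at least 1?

2

a = 0, b = 0 ↦ 1  ≥
a = 0, b = 1/2 ↦ 1/2  <
a = 0, b = 1 ↦ 0  <
a = 1/2, b = 0 ↦ 1/2  <
a = 1/2, b = 1/2 ↦ 1/2  <
a = 1/2, b = 1 ↦ 1/2  <
a = 1, b = 0 ↦ 1  ≥
a = 1, b = 1/2 ↦ 1/2  <
a = 1, b = 1 ↦ 0  <
So 2 of the 9 assignments meet the threshold.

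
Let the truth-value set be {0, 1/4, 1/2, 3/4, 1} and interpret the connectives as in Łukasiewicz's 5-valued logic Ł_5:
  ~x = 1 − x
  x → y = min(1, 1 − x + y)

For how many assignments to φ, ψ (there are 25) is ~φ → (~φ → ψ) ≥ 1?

19

value 1: 19 assignments (counts)
value 3/4: 2 assignments
value 1/2: 2 assignments
value 1/4: 1 assignment
value 0: 1 assignment
So 19 of the 25 assignments meet the threshold.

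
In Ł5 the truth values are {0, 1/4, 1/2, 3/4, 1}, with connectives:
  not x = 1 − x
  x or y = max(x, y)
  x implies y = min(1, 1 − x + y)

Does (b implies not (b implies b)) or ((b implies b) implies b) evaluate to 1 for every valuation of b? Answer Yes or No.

No

Counterexample: take b = 1/4.
b implies b = 1/4 implies 1/4 = 1
not (b implies b) = not 1 = 0
b implies not (b implies b) = 1/4 implies 0 = 3/4
b implies b = 1/4 implies 1/4 = 1
(b implies b) implies b = 1 implies 1/4 = 1/4
(b implies not (b implies b)) or ((b implies b) implies b) = 3/4 or 1/4 = 3/4
This gives 3/4 ≠ 1.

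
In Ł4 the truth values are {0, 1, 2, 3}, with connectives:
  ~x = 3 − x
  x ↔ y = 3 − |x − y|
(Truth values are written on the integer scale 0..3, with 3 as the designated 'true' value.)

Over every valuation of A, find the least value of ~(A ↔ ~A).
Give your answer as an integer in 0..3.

Take A = 1:
~A = ~1 = 2
A ↔ ~A = 1 ↔ 2 = 2
~(A ↔ ~A) = ~2 = 1
No assignment yields a value below 1, so this is the minimum.

1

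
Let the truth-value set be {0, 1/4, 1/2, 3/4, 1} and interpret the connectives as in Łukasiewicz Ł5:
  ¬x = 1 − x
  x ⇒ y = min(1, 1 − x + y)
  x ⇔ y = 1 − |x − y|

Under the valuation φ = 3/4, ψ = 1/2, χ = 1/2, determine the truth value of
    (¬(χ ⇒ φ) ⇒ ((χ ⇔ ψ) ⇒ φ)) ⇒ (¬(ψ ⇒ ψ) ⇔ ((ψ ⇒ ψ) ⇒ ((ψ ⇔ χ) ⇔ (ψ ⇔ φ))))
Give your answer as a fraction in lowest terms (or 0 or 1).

1/4

χ ⇒ φ = 1/2 ⇒ 3/4 = 1
¬(χ ⇒ φ) = ¬1 = 0
χ ⇔ ψ = 1/2 ⇔ 1/2 = 1
(χ ⇔ ψ) ⇒ φ = 1 ⇒ 3/4 = 3/4
¬(χ ⇒ φ) ⇒ ((χ ⇔ ψ) ⇒ φ) = 0 ⇒ 3/4 = 1
ψ ⇒ ψ = 1/2 ⇒ 1/2 = 1
¬(ψ ⇒ ψ) = ¬1 = 0
ψ ⇒ ψ = 1/2 ⇒ 1/2 = 1
ψ ⇔ χ = 1/2 ⇔ 1/2 = 1
ψ ⇔ φ = 1/2 ⇔ 3/4 = 3/4
(ψ ⇔ χ) ⇔ (ψ ⇔ φ) = 1 ⇔ 3/4 = 3/4
(ψ ⇒ ψ) ⇒ ((ψ ⇔ χ) ⇔ (ψ ⇔ φ)) = 1 ⇒ 3/4 = 3/4
¬(ψ ⇒ ψ) ⇔ ((ψ ⇒ ψ) ⇒ ((ψ ⇔ χ) ⇔ (ψ ⇔ φ))) = 0 ⇔ 3/4 = 1/4
(¬(χ ⇒ φ) ⇒ ((χ ⇔ ψ) ⇒ φ)) ⇒ (¬(ψ ⇒ ψ) ⇔ ((ψ ⇒ ψ) ⇒ ((ψ ⇔ χ) ⇔ (ψ ⇔ φ)))) = 1 ⇒ 1/4 = 1/4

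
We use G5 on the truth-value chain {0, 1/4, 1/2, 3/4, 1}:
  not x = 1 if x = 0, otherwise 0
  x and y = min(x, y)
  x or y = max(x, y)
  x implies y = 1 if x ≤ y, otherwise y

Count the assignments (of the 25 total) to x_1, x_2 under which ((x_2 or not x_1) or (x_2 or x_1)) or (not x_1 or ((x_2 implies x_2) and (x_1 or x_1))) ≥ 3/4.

19

value 1: 13 assignments (counts)
value 3/4: 6 assignments (counts)
value 1/2: 4 assignments
value 1/4: 2 assignments
So 19 of the 25 assignments meet the threshold.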